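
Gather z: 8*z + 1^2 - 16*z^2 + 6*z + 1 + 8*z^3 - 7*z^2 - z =8*z^3 - 23*z^2 + 13*z + 2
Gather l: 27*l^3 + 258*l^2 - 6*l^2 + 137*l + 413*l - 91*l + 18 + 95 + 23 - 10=27*l^3 + 252*l^2 + 459*l + 126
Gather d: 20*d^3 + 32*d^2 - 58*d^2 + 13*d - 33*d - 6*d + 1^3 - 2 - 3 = 20*d^3 - 26*d^2 - 26*d - 4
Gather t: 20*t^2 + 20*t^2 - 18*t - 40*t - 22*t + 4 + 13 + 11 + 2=40*t^2 - 80*t + 30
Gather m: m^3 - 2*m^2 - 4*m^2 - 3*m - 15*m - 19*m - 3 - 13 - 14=m^3 - 6*m^2 - 37*m - 30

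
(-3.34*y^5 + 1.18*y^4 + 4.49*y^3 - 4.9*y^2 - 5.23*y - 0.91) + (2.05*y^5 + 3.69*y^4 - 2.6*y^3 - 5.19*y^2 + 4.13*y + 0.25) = -1.29*y^5 + 4.87*y^4 + 1.89*y^3 - 10.09*y^2 - 1.1*y - 0.66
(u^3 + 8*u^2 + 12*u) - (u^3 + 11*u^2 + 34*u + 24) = -3*u^2 - 22*u - 24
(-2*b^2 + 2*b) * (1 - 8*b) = 16*b^3 - 18*b^2 + 2*b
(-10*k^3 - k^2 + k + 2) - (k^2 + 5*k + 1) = -10*k^3 - 2*k^2 - 4*k + 1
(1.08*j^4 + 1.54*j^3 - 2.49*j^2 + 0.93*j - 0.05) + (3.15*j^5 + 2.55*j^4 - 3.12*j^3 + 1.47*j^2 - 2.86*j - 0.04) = 3.15*j^5 + 3.63*j^4 - 1.58*j^3 - 1.02*j^2 - 1.93*j - 0.09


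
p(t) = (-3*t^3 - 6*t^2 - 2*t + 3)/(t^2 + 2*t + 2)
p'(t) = (-2*t - 2)*(-3*t^3 - 6*t^2 - 2*t + 3)/(t^2 + 2*t + 2)^2 + (-9*t^2 - 12*t - 2)/(t^2 + 2*t + 2) = (-3*t^4 - 12*t^3 - 28*t^2 - 30*t - 10)/(t^4 + 4*t^3 + 8*t^2 + 8*t + 4)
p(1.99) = -4.87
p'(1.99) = -3.26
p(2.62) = -6.90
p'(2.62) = -3.21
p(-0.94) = 2.06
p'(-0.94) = 1.08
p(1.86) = -4.44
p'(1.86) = -3.27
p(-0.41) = 2.24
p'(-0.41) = -0.92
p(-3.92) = 10.43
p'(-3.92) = -3.40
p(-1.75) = 2.69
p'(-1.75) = -2.90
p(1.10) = -1.93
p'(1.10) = -3.32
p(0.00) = 1.50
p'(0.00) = -2.50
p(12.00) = -35.70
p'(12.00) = -3.02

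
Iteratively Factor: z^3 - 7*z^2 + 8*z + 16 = (z - 4)*(z^2 - 3*z - 4) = (z - 4)*(z + 1)*(z - 4)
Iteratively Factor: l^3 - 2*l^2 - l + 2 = (l - 2)*(l^2 - 1) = (l - 2)*(l + 1)*(l - 1)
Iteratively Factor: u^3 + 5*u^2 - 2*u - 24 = (u + 4)*(u^2 + u - 6) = (u - 2)*(u + 4)*(u + 3)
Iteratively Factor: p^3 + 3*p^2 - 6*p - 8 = (p + 4)*(p^2 - p - 2) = (p + 1)*(p + 4)*(p - 2)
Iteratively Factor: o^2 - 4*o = (o)*(o - 4)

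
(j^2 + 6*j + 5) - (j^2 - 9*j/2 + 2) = 21*j/2 + 3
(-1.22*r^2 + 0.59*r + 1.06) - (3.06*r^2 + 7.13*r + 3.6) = -4.28*r^2 - 6.54*r - 2.54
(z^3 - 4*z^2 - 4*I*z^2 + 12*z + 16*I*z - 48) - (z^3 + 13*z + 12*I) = -4*z^2 - 4*I*z^2 - z + 16*I*z - 48 - 12*I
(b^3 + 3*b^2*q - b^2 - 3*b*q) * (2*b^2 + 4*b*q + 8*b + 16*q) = 2*b^5 + 10*b^4*q + 6*b^4 + 12*b^3*q^2 + 30*b^3*q - 8*b^3 + 36*b^2*q^2 - 40*b^2*q - 48*b*q^2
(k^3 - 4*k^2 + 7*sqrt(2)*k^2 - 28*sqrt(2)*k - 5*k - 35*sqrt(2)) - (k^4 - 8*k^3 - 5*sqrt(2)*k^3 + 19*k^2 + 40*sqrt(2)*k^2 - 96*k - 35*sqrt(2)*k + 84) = -k^4 + 5*sqrt(2)*k^3 + 9*k^3 - 33*sqrt(2)*k^2 - 23*k^2 + 7*sqrt(2)*k + 91*k - 84 - 35*sqrt(2)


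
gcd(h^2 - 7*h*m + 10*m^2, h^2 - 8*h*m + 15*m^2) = h - 5*m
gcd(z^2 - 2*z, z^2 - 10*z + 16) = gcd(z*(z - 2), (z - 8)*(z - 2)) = z - 2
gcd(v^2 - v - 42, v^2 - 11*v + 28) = v - 7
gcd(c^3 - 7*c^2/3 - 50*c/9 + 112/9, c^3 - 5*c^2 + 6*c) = c - 2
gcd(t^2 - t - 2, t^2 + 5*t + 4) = t + 1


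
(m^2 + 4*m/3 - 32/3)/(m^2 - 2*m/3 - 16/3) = (m + 4)/(m + 2)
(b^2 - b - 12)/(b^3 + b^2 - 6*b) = (b - 4)/(b*(b - 2))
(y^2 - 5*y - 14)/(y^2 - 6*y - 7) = (y + 2)/(y + 1)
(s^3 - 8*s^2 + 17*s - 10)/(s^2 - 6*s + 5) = s - 2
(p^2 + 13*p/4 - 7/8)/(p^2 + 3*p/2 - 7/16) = 2*(2*p + 7)/(4*p + 7)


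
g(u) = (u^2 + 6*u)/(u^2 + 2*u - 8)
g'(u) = (-2*u - 2)*(u^2 + 6*u)/(u^2 + 2*u - 8)^2 + (2*u + 6)/(u^2 + 2*u - 8) = 4*(-u^2 - 4*u - 12)/(u^4 + 4*u^3 - 12*u^2 - 32*u + 64)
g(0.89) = -1.13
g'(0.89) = -2.22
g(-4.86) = -0.94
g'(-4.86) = -1.86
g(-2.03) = 1.02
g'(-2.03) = -0.51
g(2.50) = 6.54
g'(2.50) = -10.70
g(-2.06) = 1.03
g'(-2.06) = -0.52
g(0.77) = -0.89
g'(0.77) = -1.82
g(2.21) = 13.91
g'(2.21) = -60.50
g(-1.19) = 0.64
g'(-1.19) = -0.43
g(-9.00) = 0.49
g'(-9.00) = -0.08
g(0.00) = 0.00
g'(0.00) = -0.75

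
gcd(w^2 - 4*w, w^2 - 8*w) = w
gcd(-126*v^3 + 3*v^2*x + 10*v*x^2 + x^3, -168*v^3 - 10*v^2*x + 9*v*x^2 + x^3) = 42*v^2 + 13*v*x + x^2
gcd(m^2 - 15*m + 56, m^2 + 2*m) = 1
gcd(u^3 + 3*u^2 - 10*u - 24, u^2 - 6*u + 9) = u - 3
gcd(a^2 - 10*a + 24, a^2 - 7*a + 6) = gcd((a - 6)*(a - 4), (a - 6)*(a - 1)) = a - 6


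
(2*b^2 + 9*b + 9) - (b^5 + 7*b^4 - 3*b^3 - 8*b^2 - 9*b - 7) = -b^5 - 7*b^4 + 3*b^3 + 10*b^2 + 18*b + 16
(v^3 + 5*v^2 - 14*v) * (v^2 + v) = v^5 + 6*v^4 - 9*v^3 - 14*v^2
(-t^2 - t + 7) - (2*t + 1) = -t^2 - 3*t + 6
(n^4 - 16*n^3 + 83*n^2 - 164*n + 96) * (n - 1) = n^5 - 17*n^4 + 99*n^3 - 247*n^2 + 260*n - 96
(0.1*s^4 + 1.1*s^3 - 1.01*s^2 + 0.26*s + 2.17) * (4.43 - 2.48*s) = -0.248*s^5 - 2.285*s^4 + 7.3778*s^3 - 5.1191*s^2 - 4.2298*s + 9.6131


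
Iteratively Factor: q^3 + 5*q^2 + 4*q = (q)*(q^2 + 5*q + 4) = q*(q + 4)*(q + 1)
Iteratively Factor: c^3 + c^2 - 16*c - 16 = (c - 4)*(c^2 + 5*c + 4) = (c - 4)*(c + 4)*(c + 1)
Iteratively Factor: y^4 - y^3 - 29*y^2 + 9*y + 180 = (y - 3)*(y^3 + 2*y^2 - 23*y - 60) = (y - 3)*(y + 4)*(y^2 - 2*y - 15) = (y - 5)*(y - 3)*(y + 4)*(y + 3)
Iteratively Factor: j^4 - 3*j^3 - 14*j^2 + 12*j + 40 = (j - 5)*(j^3 + 2*j^2 - 4*j - 8) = (j - 5)*(j - 2)*(j^2 + 4*j + 4) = (j - 5)*(j - 2)*(j + 2)*(j + 2)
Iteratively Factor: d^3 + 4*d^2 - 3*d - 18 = (d - 2)*(d^2 + 6*d + 9) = (d - 2)*(d + 3)*(d + 3)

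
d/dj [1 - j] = -1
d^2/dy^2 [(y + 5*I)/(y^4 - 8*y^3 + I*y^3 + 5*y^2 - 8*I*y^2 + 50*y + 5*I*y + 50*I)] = (12*y^5 + y^4*(-8 + 116*I) + y^3*(-122 - 184*I) + y^2*(168 - 126*I) + y*(-158 + 600*I) - 80 + 630*I)/(y^10 + y^9*(-14 + 3*I) + y^8*(39 - 42*I) + y^7*(210 + 125*I) + y^6*(-861 + 518*I) + y^5*(-1554 - 2247*I) + y^4*(5705 - 3318*I) + y^3*(8150 + 11235*I) + y^2*(-10500 + 16050*I) + y*(-15000 - 3500*I) - 5000*I)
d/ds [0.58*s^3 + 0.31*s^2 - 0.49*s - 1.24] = 1.74*s^2 + 0.62*s - 0.49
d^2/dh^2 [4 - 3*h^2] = -6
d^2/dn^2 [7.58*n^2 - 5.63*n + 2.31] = 15.1600000000000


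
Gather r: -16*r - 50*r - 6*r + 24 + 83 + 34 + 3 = 144 - 72*r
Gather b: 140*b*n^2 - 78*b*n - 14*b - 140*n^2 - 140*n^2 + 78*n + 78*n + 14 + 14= b*(140*n^2 - 78*n - 14) - 280*n^2 + 156*n + 28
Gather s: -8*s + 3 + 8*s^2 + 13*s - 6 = 8*s^2 + 5*s - 3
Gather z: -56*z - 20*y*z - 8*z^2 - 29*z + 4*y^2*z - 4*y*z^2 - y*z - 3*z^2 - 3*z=z^2*(-4*y - 11) + z*(4*y^2 - 21*y - 88)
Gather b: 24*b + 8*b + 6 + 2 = 32*b + 8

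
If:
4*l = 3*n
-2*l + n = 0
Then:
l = 0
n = 0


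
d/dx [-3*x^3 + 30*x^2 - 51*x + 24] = -9*x^2 + 60*x - 51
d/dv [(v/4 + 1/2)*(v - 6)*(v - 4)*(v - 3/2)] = v^3 - 57*v^2/8 + 8*v + 21/2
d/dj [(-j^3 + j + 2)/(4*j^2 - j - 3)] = (-(8*j - 1)*(-j^3 + j + 2) + (3*j^2 - 1)*(-4*j^2 + j + 3))/(-4*j^2 + j + 3)^2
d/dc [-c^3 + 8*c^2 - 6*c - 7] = -3*c^2 + 16*c - 6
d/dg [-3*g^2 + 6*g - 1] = 6 - 6*g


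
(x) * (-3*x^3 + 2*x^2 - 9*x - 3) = -3*x^4 + 2*x^3 - 9*x^2 - 3*x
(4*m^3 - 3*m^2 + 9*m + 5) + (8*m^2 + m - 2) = 4*m^3 + 5*m^2 + 10*m + 3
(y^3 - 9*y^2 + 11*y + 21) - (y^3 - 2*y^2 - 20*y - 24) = -7*y^2 + 31*y + 45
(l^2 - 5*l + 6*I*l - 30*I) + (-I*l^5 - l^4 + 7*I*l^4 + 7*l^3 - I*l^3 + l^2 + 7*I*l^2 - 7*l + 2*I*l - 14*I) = -I*l^5 - l^4 + 7*I*l^4 + 7*l^3 - I*l^3 + 2*l^2 + 7*I*l^2 - 12*l + 8*I*l - 44*I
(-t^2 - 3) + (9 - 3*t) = -t^2 - 3*t + 6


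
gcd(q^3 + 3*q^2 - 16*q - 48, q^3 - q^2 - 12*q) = q^2 - q - 12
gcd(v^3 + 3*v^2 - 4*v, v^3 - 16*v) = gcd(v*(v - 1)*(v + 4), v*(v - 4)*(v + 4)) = v^2 + 4*v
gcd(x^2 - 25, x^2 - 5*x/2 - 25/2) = x - 5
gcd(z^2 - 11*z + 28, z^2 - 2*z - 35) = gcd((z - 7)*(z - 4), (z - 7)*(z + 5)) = z - 7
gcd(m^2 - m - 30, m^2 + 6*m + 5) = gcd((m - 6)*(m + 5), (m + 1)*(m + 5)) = m + 5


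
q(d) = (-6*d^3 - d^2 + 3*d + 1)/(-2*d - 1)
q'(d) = (-18*d^2 - 2*d + 3)/(-2*d - 1) + 2*(-6*d^3 - d^2 + 3*d + 1)/(-2*d - 1)^2 = 6*d - 1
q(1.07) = 1.36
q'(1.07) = 5.42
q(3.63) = 34.90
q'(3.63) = 20.78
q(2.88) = 21.00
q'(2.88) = 16.28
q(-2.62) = 22.21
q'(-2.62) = -16.72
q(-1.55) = 7.76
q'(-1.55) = -10.30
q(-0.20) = -0.68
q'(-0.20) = -2.20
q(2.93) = 21.82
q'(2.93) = 16.58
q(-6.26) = 122.82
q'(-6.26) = -38.56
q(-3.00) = 29.00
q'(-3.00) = -19.00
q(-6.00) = 113.00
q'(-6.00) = -37.00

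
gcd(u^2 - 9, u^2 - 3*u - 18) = u + 3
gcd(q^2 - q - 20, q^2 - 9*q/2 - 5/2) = q - 5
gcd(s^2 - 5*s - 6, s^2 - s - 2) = s + 1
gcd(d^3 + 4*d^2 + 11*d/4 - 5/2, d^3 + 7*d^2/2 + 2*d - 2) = d^2 + 3*d/2 - 1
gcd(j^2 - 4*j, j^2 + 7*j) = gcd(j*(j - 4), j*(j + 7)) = j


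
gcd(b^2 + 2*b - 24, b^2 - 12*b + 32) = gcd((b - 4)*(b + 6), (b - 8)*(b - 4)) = b - 4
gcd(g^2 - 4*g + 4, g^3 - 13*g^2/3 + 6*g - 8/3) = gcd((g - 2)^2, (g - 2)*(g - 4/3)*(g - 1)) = g - 2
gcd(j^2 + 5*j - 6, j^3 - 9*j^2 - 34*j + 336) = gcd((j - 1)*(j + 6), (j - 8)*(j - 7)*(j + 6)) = j + 6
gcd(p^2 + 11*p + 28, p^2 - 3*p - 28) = p + 4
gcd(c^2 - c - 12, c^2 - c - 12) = c^2 - c - 12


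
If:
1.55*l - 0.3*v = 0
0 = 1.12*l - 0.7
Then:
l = 0.62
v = 3.23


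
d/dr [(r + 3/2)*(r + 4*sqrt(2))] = 2*r + 3/2 + 4*sqrt(2)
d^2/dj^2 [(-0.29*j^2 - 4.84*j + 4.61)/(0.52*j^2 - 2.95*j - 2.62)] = (1.11022302462516e-16*j^4 - 3.507192*j^3 + 5.10868799999999*j^2 - 81.994536*j + 163.633746)/(0.140608*j^6 - 2.39304*j^5 + 11.450556*j^4 - 1.55789500000001*j^3 - 57.693186*j^2 - 60.74994*j - 17.984728)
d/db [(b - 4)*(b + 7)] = 2*b + 3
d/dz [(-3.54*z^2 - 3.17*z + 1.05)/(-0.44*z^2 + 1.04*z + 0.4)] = (-5.0764*z^2 - 1.908*z - 2.36)/(0.1936*z^4 - 0.9152*z^3 + 0.7296*z^2 + 0.832*z + 0.16)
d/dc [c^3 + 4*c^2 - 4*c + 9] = 3*c^2 + 8*c - 4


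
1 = 1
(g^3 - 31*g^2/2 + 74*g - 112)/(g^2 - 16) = (g^2 - 23*g/2 + 28)/(g + 4)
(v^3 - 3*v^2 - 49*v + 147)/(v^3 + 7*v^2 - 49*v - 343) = (v - 3)/(v + 7)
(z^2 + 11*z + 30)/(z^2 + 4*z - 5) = (z + 6)/(z - 1)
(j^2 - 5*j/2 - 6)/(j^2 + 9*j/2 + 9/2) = (j - 4)/(j + 3)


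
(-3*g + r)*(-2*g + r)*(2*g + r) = 12*g^3 - 4*g^2*r - 3*g*r^2 + r^3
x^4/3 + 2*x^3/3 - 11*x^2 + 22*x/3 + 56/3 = (x/3 + 1/3)*(x - 4)*(x - 2)*(x + 7)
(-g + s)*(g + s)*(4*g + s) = -4*g^3 - g^2*s + 4*g*s^2 + s^3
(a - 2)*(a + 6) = a^2 + 4*a - 12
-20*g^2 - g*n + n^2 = (-5*g + n)*(4*g + n)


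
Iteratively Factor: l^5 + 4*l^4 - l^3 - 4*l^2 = (l)*(l^4 + 4*l^3 - l^2 - 4*l) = l*(l - 1)*(l^3 + 5*l^2 + 4*l) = l*(l - 1)*(l + 1)*(l^2 + 4*l) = l*(l - 1)*(l + 1)*(l + 4)*(l)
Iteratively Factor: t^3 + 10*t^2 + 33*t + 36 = (t + 3)*(t^2 + 7*t + 12) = (t + 3)^2*(t + 4)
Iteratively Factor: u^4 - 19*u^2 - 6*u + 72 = (u + 3)*(u^3 - 3*u^2 - 10*u + 24) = (u - 2)*(u + 3)*(u^2 - u - 12) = (u - 4)*(u - 2)*(u + 3)*(u + 3)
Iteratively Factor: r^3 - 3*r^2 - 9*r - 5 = (r - 5)*(r^2 + 2*r + 1) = (r - 5)*(r + 1)*(r + 1)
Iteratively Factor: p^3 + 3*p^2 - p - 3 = (p + 3)*(p^2 - 1) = (p - 1)*(p + 3)*(p + 1)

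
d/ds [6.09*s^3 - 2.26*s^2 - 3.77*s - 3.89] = 18.27*s^2 - 4.52*s - 3.77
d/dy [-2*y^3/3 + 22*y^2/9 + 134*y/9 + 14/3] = -2*y^2 + 44*y/9 + 134/9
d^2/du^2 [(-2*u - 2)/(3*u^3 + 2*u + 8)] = 4*(-(u + 1)*(9*u^2 + 2)^2 + (9*u^2 + 9*u*(u + 1) + 2)*(3*u^3 + 2*u + 8))/(3*u^3 + 2*u + 8)^3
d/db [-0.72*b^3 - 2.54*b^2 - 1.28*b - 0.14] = -2.16*b^2 - 5.08*b - 1.28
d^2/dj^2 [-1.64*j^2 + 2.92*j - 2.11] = -3.28000000000000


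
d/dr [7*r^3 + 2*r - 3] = 21*r^2 + 2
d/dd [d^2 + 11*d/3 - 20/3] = 2*d + 11/3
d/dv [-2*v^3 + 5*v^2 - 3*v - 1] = -6*v^2 + 10*v - 3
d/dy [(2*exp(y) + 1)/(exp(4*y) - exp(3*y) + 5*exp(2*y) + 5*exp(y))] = (-6*exp(4*y) - 7*exp(2*y) - 10*exp(y) - 5)*exp(-y)/(exp(6*y) - 2*exp(5*y) + 11*exp(4*y) + 15*exp(2*y) + 50*exp(y) + 25)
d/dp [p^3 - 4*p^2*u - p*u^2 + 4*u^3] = 3*p^2 - 8*p*u - u^2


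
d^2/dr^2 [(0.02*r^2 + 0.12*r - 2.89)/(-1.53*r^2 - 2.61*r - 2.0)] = (5.55111512312578e-17*r^4 - 0.402084*r^3 + 40.958406*r^2 + 71.447022*r + 22.779938)/(3.581577*r^6 + 18.329247*r^5 + 45.312939*r^4 + 65.699181*r^3 + 59.2326*r^2 + 31.32*r + 8.0)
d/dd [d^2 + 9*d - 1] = 2*d + 9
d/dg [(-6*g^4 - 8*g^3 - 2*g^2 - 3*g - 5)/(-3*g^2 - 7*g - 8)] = (36*g^5 + 150*g^4 + 304*g^3 + 197*g^2 + 2*g - 11)/(9*g^4 + 42*g^3 + 97*g^2 + 112*g + 64)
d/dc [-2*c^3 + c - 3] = 1 - 6*c^2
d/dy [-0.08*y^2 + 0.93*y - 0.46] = 0.93 - 0.16*y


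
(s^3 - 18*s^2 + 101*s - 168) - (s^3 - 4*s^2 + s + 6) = -14*s^2 + 100*s - 174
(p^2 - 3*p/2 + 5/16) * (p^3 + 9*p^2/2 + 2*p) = p^5 + 3*p^4 - 71*p^3/16 - 51*p^2/32 + 5*p/8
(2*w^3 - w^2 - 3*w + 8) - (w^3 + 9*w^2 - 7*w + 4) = w^3 - 10*w^2 + 4*w + 4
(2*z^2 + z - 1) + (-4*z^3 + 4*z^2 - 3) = -4*z^3 + 6*z^2 + z - 4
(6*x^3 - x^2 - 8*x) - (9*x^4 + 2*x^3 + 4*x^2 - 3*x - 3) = -9*x^4 + 4*x^3 - 5*x^2 - 5*x + 3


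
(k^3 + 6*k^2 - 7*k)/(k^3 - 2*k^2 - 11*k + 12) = k*(k + 7)/(k^2 - k - 12)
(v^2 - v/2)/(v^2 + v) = (v - 1/2)/(v + 1)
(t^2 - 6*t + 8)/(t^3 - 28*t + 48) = 1/(t + 6)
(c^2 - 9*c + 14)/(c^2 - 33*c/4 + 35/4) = 4*(c - 2)/(4*c - 5)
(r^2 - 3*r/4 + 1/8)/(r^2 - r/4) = (r - 1/2)/r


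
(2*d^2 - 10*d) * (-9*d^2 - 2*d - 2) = -18*d^4 + 86*d^3 + 16*d^2 + 20*d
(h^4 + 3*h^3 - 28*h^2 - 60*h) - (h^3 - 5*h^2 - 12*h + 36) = h^4 + 2*h^3 - 23*h^2 - 48*h - 36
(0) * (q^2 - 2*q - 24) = 0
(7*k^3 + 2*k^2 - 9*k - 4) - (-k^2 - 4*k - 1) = 7*k^3 + 3*k^2 - 5*k - 3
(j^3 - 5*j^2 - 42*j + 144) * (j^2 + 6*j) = j^5 + j^4 - 72*j^3 - 108*j^2 + 864*j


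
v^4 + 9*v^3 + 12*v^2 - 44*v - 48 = (v - 2)*(v + 1)*(v + 4)*(v + 6)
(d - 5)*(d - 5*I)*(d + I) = d^3 - 5*d^2 - 4*I*d^2 + 5*d + 20*I*d - 25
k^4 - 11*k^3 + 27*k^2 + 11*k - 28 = (k - 7)*(k - 4)*(k - 1)*(k + 1)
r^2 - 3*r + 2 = (r - 2)*(r - 1)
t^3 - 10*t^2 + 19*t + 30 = (t - 6)*(t - 5)*(t + 1)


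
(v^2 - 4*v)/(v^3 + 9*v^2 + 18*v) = (v - 4)/(v^2 + 9*v + 18)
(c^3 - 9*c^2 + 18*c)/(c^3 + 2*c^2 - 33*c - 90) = c*(c - 3)/(c^2 + 8*c + 15)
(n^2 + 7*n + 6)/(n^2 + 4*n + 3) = (n + 6)/(n + 3)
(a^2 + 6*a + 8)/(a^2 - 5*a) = (a^2 + 6*a + 8)/(a*(a - 5))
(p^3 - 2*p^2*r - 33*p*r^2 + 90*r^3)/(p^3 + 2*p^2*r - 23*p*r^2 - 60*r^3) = (p^2 + 3*p*r - 18*r^2)/(p^2 + 7*p*r + 12*r^2)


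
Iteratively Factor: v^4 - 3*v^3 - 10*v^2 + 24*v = (v - 2)*(v^3 - v^2 - 12*v) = (v - 2)*(v + 3)*(v^2 - 4*v) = (v - 4)*(v - 2)*(v + 3)*(v)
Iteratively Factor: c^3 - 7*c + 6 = (c + 3)*(c^2 - 3*c + 2) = (c - 2)*(c + 3)*(c - 1)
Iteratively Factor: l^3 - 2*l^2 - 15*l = (l)*(l^2 - 2*l - 15) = l*(l - 5)*(l + 3)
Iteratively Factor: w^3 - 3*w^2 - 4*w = (w)*(w^2 - 3*w - 4) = w*(w - 4)*(w + 1)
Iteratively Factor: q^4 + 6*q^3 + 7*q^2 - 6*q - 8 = (q + 4)*(q^3 + 2*q^2 - q - 2) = (q + 2)*(q + 4)*(q^2 - 1) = (q + 1)*(q + 2)*(q + 4)*(q - 1)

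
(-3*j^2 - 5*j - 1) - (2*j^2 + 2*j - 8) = -5*j^2 - 7*j + 7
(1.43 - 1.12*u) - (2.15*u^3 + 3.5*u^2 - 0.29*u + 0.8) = -2.15*u^3 - 3.5*u^2 - 0.83*u + 0.63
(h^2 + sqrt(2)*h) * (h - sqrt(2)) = h^3 - 2*h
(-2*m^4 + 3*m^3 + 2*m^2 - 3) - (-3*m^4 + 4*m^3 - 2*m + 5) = m^4 - m^3 + 2*m^2 + 2*m - 8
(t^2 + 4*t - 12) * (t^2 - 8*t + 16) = t^4 - 4*t^3 - 28*t^2 + 160*t - 192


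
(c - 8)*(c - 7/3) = c^2 - 31*c/3 + 56/3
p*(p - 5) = p^2 - 5*p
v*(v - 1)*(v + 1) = v^3 - v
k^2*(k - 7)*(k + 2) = k^4 - 5*k^3 - 14*k^2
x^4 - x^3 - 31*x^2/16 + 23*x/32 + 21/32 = (x - 7/4)*(x - 3/4)*(x + 1/2)*(x + 1)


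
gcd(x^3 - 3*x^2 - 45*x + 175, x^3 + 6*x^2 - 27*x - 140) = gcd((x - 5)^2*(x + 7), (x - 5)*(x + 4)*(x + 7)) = x^2 + 2*x - 35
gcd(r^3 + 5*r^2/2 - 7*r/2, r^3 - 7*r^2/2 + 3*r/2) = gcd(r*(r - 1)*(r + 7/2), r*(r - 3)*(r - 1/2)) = r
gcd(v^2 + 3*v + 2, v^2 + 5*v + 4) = v + 1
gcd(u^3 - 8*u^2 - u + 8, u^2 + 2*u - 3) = u - 1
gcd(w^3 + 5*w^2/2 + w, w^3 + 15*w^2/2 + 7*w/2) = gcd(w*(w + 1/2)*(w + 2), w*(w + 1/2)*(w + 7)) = w^2 + w/2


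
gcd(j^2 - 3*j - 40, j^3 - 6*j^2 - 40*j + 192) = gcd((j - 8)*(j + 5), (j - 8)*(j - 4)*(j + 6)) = j - 8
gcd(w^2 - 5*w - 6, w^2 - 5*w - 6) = w^2 - 5*w - 6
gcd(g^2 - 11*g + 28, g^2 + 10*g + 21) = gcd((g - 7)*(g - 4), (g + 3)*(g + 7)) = 1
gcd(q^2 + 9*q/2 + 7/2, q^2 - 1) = q + 1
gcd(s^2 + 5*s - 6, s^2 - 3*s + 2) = s - 1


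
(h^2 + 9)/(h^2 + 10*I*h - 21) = (h - 3*I)/(h + 7*I)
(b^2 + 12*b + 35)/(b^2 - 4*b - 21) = (b^2 + 12*b + 35)/(b^2 - 4*b - 21)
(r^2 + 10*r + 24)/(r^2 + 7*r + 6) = (r + 4)/(r + 1)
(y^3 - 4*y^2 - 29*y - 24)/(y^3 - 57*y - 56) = (y + 3)/(y + 7)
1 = 1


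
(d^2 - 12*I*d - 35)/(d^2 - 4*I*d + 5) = (d - 7*I)/(d + I)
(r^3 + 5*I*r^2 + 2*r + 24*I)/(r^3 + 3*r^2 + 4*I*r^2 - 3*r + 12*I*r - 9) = (r^2 + 2*I*r + 8)/(r^2 + r*(3 + I) + 3*I)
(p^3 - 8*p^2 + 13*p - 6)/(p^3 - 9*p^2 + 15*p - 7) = (p - 6)/(p - 7)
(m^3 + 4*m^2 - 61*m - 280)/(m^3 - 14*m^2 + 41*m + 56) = (m^2 + 12*m + 35)/(m^2 - 6*m - 7)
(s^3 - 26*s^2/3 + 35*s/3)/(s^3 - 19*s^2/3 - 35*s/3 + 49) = s*(3*s - 5)/(3*s^2 + 2*s - 21)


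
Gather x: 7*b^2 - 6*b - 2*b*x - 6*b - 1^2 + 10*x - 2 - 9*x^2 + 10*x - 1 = 7*b^2 - 12*b - 9*x^2 + x*(20 - 2*b) - 4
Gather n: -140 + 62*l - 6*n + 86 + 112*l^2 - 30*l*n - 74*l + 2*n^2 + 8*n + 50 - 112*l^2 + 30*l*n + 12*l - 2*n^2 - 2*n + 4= 0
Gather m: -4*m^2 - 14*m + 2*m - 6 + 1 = -4*m^2 - 12*m - 5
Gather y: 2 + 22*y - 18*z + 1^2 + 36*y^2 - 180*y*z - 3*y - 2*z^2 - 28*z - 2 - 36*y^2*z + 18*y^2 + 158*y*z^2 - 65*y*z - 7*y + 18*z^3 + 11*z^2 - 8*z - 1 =y^2*(54 - 36*z) + y*(158*z^2 - 245*z + 12) + 18*z^3 + 9*z^2 - 54*z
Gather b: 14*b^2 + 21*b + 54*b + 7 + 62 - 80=14*b^2 + 75*b - 11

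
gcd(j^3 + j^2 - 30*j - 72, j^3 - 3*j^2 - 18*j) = j^2 - 3*j - 18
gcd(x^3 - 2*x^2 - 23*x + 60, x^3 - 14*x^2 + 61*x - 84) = x^2 - 7*x + 12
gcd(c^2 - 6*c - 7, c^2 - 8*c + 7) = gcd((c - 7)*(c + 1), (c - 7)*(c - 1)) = c - 7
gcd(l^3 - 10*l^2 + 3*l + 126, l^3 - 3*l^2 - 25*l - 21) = l^2 - 4*l - 21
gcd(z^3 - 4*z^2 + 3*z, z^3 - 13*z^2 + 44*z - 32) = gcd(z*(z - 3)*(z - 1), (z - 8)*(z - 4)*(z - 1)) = z - 1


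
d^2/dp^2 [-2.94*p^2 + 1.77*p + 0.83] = -5.88000000000000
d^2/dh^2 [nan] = 0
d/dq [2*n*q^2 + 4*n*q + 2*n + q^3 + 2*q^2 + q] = 4*n*q + 4*n + 3*q^2 + 4*q + 1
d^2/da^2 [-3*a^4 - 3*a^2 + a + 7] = -36*a^2 - 6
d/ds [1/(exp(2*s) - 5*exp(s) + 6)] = (5 - 2*exp(s))*exp(s)/(exp(2*s) - 5*exp(s) + 6)^2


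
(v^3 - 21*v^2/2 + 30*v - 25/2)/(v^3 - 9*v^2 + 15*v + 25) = (v - 1/2)/(v + 1)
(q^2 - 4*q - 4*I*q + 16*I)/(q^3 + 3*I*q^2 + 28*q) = (q - 4)/(q*(q + 7*I))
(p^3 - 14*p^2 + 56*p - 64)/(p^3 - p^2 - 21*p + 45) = (p^3 - 14*p^2 + 56*p - 64)/(p^3 - p^2 - 21*p + 45)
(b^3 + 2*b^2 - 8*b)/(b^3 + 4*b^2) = (b - 2)/b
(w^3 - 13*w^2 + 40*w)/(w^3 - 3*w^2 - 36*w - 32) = w*(w - 5)/(w^2 + 5*w + 4)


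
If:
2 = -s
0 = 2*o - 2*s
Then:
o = -2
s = -2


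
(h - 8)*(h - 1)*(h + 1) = h^3 - 8*h^2 - h + 8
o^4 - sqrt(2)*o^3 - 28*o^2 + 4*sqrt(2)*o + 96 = (o - 2)*(o + 2)*(o - 4*sqrt(2))*(o + 3*sqrt(2))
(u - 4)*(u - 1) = u^2 - 5*u + 4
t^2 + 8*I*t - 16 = (t + 4*I)^2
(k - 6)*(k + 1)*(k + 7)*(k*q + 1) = k^4*q + 2*k^3*q + k^3 - 41*k^2*q + 2*k^2 - 42*k*q - 41*k - 42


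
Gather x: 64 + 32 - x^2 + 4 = 100 - x^2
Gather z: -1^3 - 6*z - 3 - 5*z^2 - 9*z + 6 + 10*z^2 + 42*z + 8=5*z^2 + 27*z + 10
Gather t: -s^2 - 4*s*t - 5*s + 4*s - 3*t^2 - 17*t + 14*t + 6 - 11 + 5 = -s^2 - s - 3*t^2 + t*(-4*s - 3)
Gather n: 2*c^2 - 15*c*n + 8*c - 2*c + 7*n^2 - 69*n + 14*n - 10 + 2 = 2*c^2 + 6*c + 7*n^2 + n*(-15*c - 55) - 8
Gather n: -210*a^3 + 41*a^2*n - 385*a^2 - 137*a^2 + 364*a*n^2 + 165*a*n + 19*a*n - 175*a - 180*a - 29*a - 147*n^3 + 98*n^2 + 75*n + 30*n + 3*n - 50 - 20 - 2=-210*a^3 - 522*a^2 - 384*a - 147*n^3 + n^2*(364*a + 98) + n*(41*a^2 + 184*a + 108) - 72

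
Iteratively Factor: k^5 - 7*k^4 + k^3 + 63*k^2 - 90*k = (k - 5)*(k^4 - 2*k^3 - 9*k^2 + 18*k) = k*(k - 5)*(k^3 - 2*k^2 - 9*k + 18) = k*(k - 5)*(k + 3)*(k^2 - 5*k + 6) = k*(k - 5)*(k - 3)*(k + 3)*(k - 2)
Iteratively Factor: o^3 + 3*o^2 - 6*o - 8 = (o + 4)*(o^2 - o - 2) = (o - 2)*(o + 4)*(o + 1)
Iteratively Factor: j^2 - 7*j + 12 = (j - 3)*(j - 4)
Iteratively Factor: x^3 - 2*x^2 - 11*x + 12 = (x - 1)*(x^2 - x - 12) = (x - 4)*(x - 1)*(x + 3)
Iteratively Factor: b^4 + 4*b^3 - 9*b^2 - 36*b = (b + 4)*(b^3 - 9*b) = (b + 3)*(b + 4)*(b^2 - 3*b) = (b - 3)*(b + 3)*(b + 4)*(b)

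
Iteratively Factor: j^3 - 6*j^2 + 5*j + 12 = (j - 3)*(j^2 - 3*j - 4) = (j - 4)*(j - 3)*(j + 1)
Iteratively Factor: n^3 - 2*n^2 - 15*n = (n - 5)*(n^2 + 3*n) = n*(n - 5)*(n + 3)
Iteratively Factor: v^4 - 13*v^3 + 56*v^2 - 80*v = (v)*(v^3 - 13*v^2 + 56*v - 80) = v*(v - 4)*(v^2 - 9*v + 20) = v*(v - 5)*(v - 4)*(v - 4)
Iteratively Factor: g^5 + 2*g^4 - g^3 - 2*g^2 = (g + 1)*(g^4 + g^3 - 2*g^2) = (g - 1)*(g + 1)*(g^3 + 2*g^2) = (g - 1)*(g + 1)*(g + 2)*(g^2) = g*(g - 1)*(g + 1)*(g + 2)*(g)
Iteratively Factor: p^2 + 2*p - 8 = (p + 4)*(p - 2)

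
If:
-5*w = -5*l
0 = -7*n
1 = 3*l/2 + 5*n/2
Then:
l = 2/3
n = 0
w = 2/3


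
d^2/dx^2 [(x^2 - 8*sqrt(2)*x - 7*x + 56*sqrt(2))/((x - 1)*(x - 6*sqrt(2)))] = 4*(-3*x^3 - sqrt(2)*x^3 + 75*sqrt(2)*x^2 - 864*x - 21*sqrt(2)*x + 72 + 1735*sqrt(2))/(x^6 - 18*sqrt(2)*x^5 - 3*x^5 + 54*sqrt(2)*x^4 + 219*x^4 - 486*sqrt(2)*x^3 - 649*x^3 + 648*x^2 + 1314*sqrt(2)*x^2 - 1296*sqrt(2)*x - 216*x + 432*sqrt(2))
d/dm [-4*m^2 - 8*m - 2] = -8*m - 8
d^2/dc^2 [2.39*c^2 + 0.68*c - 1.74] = 4.78000000000000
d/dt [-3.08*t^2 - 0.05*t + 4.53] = -6.16*t - 0.05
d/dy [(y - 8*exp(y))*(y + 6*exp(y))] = -2*y*exp(y) + 2*y - 96*exp(2*y) - 2*exp(y)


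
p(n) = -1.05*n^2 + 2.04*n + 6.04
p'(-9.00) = 20.94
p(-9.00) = -97.37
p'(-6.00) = 14.64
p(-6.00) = -44.00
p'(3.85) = -6.04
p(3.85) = -1.67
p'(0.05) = 1.94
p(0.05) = 6.14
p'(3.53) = -5.37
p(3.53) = 0.16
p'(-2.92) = 8.17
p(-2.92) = -8.87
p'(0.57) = 0.84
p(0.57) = 6.86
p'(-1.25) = 4.66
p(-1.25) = 1.85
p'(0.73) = 0.51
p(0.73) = 6.97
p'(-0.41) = 2.90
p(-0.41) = 5.03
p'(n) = 2.04 - 2.1*n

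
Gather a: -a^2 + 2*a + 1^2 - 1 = -a^2 + 2*a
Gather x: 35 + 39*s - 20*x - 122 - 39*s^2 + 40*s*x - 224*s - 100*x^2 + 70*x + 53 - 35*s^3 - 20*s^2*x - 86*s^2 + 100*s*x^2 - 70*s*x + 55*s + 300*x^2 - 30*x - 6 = -35*s^3 - 125*s^2 - 130*s + x^2*(100*s + 200) + x*(-20*s^2 - 30*s + 20) - 40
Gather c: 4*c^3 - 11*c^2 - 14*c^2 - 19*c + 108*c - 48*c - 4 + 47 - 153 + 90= 4*c^3 - 25*c^2 + 41*c - 20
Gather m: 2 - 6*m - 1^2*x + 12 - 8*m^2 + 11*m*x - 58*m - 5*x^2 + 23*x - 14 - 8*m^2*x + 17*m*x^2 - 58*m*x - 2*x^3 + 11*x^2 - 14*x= m^2*(-8*x - 8) + m*(17*x^2 - 47*x - 64) - 2*x^3 + 6*x^2 + 8*x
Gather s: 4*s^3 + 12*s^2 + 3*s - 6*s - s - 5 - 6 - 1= 4*s^3 + 12*s^2 - 4*s - 12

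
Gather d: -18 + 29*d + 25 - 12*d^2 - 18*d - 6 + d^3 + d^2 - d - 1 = d^3 - 11*d^2 + 10*d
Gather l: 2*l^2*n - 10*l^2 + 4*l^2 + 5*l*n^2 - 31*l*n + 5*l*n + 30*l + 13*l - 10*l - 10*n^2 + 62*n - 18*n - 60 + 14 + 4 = l^2*(2*n - 6) + l*(5*n^2 - 26*n + 33) - 10*n^2 + 44*n - 42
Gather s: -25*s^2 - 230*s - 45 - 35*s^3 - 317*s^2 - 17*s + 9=-35*s^3 - 342*s^2 - 247*s - 36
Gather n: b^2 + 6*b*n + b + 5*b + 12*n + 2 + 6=b^2 + 6*b + n*(6*b + 12) + 8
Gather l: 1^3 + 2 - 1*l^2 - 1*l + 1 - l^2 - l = -2*l^2 - 2*l + 4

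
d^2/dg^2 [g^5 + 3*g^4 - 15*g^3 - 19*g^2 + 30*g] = 20*g^3 + 36*g^2 - 90*g - 38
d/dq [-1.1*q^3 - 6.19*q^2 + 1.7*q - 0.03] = -3.3*q^2 - 12.38*q + 1.7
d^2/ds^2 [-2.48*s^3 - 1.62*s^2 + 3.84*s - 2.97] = -14.88*s - 3.24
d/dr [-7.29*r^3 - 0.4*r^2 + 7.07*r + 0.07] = -21.87*r^2 - 0.8*r + 7.07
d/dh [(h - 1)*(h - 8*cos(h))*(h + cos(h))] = (1 - h)*(h - 8*cos(h))*(sin(h) - 1) + (h - 1)*(h + cos(h))*(8*sin(h) + 1) + (h - 8*cos(h))*(h + cos(h))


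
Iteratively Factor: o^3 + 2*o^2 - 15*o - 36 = (o - 4)*(o^2 + 6*o + 9) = (o - 4)*(o + 3)*(o + 3)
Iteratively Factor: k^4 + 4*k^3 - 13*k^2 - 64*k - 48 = (k - 4)*(k^3 + 8*k^2 + 19*k + 12) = (k - 4)*(k + 4)*(k^2 + 4*k + 3) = (k - 4)*(k + 3)*(k + 4)*(k + 1)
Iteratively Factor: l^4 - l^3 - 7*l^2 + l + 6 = (l + 1)*(l^3 - 2*l^2 - 5*l + 6) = (l + 1)*(l + 2)*(l^2 - 4*l + 3) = (l - 3)*(l + 1)*(l + 2)*(l - 1)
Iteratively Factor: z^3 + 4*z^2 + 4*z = (z + 2)*(z^2 + 2*z) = z*(z + 2)*(z + 2)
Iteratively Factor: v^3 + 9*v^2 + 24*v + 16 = (v + 4)*(v^2 + 5*v + 4) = (v + 1)*(v + 4)*(v + 4)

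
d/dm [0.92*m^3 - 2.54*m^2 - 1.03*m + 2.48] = 2.76*m^2 - 5.08*m - 1.03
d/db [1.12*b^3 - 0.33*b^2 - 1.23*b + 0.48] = 3.36*b^2 - 0.66*b - 1.23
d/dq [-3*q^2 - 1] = -6*q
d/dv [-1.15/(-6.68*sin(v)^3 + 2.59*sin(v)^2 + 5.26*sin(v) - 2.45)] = (-23.046*sin(v)^2 + 5.957*sin(v) + 6.049)*cos(v)/(6.68*sin(v)^3 - 2.59*sin(v)^2 - 5.26*sin(v) + 2.45)^2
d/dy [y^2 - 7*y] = 2*y - 7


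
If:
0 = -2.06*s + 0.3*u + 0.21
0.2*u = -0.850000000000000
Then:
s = -0.52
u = -4.25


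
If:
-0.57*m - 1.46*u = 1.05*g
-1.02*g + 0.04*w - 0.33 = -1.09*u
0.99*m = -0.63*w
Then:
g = 0.17229476678161*w - 0.182936553138171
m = -0.636363636363636*w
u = 0.124532717538755*w + 0.131563959448684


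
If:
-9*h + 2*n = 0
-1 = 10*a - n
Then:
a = n/10 - 1/10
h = 2*n/9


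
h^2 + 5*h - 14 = (h - 2)*(h + 7)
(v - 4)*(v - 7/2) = v^2 - 15*v/2 + 14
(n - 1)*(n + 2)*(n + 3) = n^3 + 4*n^2 + n - 6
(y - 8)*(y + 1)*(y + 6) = y^3 - y^2 - 50*y - 48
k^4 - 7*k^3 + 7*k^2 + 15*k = k*(k - 5)*(k - 3)*(k + 1)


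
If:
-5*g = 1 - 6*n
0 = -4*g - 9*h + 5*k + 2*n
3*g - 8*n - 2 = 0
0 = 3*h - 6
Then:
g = -10/11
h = 2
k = 171/55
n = -13/22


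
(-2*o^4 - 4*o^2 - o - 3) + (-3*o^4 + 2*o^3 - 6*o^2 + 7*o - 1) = -5*o^4 + 2*o^3 - 10*o^2 + 6*o - 4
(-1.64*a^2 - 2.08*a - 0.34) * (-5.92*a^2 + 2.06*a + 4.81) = 9.7088*a^4 + 8.9352*a^3 - 10.1604*a^2 - 10.7052*a - 1.6354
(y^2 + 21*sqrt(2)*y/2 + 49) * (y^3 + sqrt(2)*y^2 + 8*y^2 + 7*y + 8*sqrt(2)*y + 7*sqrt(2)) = y^5 + 8*y^4 + 23*sqrt(2)*y^4/2 + 77*y^3 + 92*sqrt(2)*y^3 + 259*sqrt(2)*y^2/2 + 560*y^2 + 490*y + 392*sqrt(2)*y + 343*sqrt(2)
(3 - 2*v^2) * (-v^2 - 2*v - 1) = 2*v^4 + 4*v^3 - v^2 - 6*v - 3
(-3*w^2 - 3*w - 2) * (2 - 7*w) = 21*w^3 + 15*w^2 + 8*w - 4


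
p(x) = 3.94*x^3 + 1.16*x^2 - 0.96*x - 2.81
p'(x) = 11.82*x^2 + 2.32*x - 0.96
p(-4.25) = -280.23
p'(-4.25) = 202.68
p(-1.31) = -8.42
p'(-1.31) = 16.29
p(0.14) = -2.91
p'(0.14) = -0.40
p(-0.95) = -4.23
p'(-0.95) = 7.50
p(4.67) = 419.28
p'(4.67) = 267.66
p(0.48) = -2.57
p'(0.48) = 2.88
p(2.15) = 39.65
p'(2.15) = 58.67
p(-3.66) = -176.93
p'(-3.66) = 148.88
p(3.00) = 111.13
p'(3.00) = 112.38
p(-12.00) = -6632.57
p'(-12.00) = 1673.28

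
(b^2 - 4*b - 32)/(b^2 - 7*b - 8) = (b + 4)/(b + 1)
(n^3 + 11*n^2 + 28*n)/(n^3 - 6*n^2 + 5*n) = (n^2 + 11*n + 28)/(n^2 - 6*n + 5)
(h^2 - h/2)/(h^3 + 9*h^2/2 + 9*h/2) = (2*h - 1)/(2*h^2 + 9*h + 9)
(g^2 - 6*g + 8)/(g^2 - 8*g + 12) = (g - 4)/(g - 6)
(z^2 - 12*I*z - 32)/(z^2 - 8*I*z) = (z - 4*I)/z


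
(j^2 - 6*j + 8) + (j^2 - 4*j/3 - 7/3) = 2*j^2 - 22*j/3 + 17/3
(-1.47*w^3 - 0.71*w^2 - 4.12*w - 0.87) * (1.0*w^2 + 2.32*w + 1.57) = -1.47*w^5 - 4.1204*w^4 - 8.0751*w^3 - 11.5431*w^2 - 8.4868*w - 1.3659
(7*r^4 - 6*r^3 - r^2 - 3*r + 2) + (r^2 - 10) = 7*r^4 - 6*r^3 - 3*r - 8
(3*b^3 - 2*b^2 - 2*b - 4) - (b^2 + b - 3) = 3*b^3 - 3*b^2 - 3*b - 1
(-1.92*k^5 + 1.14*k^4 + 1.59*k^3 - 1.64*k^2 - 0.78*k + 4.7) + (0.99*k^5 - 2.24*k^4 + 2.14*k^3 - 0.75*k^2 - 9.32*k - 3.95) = -0.93*k^5 - 1.1*k^4 + 3.73*k^3 - 2.39*k^2 - 10.1*k + 0.75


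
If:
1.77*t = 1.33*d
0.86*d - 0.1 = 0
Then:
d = 0.12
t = 0.09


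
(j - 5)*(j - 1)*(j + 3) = j^3 - 3*j^2 - 13*j + 15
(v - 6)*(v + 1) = v^2 - 5*v - 6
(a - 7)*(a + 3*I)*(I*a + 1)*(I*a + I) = -a^4 + 6*a^3 - 2*I*a^3 + 4*a^2 + 12*I*a^2 + 18*a + 14*I*a + 21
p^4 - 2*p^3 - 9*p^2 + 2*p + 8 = (p - 4)*(p - 1)*(p + 1)*(p + 2)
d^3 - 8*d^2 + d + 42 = (d - 7)*(d - 3)*(d + 2)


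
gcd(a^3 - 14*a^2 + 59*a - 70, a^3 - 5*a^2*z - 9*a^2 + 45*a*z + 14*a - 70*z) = a^2 - 9*a + 14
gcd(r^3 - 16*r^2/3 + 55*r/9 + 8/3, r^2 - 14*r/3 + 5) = r - 3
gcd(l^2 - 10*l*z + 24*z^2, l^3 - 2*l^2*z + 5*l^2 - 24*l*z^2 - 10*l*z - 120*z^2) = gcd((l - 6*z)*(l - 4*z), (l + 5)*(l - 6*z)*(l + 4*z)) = -l + 6*z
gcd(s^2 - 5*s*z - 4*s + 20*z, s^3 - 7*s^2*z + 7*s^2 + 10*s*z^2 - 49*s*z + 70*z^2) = -s + 5*z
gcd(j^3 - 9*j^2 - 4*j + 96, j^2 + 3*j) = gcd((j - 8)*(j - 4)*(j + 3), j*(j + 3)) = j + 3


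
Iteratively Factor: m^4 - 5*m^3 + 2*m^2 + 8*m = (m - 4)*(m^3 - m^2 - 2*m) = (m - 4)*(m - 2)*(m^2 + m) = m*(m - 4)*(m - 2)*(m + 1)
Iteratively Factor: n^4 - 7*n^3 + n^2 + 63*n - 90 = (n - 3)*(n^3 - 4*n^2 - 11*n + 30) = (n - 3)*(n - 2)*(n^2 - 2*n - 15) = (n - 5)*(n - 3)*(n - 2)*(n + 3)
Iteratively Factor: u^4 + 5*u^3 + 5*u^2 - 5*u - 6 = (u + 1)*(u^3 + 4*u^2 + u - 6) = (u + 1)*(u + 3)*(u^2 + u - 2) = (u + 1)*(u + 2)*(u + 3)*(u - 1)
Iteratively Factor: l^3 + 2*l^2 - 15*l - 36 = (l - 4)*(l^2 + 6*l + 9) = (l - 4)*(l + 3)*(l + 3)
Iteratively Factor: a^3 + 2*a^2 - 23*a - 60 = (a - 5)*(a^2 + 7*a + 12) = (a - 5)*(a + 4)*(a + 3)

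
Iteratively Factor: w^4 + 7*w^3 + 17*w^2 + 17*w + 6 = (w + 3)*(w^3 + 4*w^2 + 5*w + 2) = (w + 1)*(w + 3)*(w^2 + 3*w + 2) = (w + 1)^2*(w + 3)*(w + 2)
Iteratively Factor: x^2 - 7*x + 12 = (x - 4)*(x - 3)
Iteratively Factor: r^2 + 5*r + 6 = (r + 3)*(r + 2)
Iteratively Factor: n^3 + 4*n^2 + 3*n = (n)*(n^2 + 4*n + 3) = n*(n + 1)*(n + 3)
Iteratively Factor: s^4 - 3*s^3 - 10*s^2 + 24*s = (s)*(s^3 - 3*s^2 - 10*s + 24) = s*(s - 2)*(s^2 - s - 12) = s*(s - 2)*(s + 3)*(s - 4)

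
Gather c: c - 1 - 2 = c - 3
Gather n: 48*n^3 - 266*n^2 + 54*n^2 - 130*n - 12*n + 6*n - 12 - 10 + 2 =48*n^3 - 212*n^2 - 136*n - 20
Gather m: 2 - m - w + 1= -m - w + 3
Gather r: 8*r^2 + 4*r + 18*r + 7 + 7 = 8*r^2 + 22*r + 14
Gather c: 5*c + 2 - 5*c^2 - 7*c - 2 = -5*c^2 - 2*c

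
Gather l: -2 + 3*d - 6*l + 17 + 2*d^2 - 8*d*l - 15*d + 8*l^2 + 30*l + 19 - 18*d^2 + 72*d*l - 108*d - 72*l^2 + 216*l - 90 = -16*d^2 - 120*d - 64*l^2 + l*(64*d + 240) - 56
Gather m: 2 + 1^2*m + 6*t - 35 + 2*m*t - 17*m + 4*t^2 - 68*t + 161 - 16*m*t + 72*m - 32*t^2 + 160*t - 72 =m*(56 - 14*t) - 28*t^2 + 98*t + 56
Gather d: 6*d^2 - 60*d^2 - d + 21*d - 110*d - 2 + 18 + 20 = -54*d^2 - 90*d + 36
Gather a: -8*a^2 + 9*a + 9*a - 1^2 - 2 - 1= -8*a^2 + 18*a - 4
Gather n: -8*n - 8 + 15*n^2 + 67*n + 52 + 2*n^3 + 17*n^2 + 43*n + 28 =2*n^3 + 32*n^2 + 102*n + 72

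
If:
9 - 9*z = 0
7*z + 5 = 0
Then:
No Solution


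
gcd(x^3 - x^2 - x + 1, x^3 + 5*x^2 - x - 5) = x^2 - 1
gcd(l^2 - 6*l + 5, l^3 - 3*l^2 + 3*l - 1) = l - 1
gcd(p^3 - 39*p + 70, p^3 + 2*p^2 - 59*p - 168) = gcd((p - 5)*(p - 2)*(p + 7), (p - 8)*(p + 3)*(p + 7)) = p + 7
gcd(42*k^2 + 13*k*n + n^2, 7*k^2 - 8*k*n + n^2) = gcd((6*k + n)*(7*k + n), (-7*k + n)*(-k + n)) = 1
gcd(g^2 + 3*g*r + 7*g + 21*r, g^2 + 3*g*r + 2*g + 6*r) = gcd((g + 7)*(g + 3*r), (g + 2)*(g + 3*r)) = g + 3*r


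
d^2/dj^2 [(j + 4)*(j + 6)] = 2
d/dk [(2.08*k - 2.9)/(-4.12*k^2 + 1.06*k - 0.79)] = (8.5696*k^2 - 23.896*k + 1.4308)/(16.9744*k^4 - 8.7344*k^3 + 7.6332*k^2 - 1.6748*k + 0.6241)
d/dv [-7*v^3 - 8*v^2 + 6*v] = -21*v^2 - 16*v + 6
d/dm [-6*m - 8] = -6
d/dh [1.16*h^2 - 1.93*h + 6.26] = 2.32*h - 1.93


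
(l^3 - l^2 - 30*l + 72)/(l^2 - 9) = (l^2 + 2*l - 24)/(l + 3)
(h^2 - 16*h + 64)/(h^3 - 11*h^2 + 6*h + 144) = (h - 8)/(h^2 - 3*h - 18)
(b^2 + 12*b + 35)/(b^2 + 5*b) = (b + 7)/b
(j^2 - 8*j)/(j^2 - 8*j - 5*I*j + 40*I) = j/(j - 5*I)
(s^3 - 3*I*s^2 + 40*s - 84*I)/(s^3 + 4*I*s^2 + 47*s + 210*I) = (s - 2*I)/(s + 5*I)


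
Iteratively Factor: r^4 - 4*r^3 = (r - 4)*(r^3) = r*(r - 4)*(r^2) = r^2*(r - 4)*(r)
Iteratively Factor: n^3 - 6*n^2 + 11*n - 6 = (n - 3)*(n^2 - 3*n + 2) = (n - 3)*(n - 1)*(n - 2)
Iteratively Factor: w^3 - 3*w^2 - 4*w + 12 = (w + 2)*(w^2 - 5*w + 6) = (w - 2)*(w + 2)*(w - 3)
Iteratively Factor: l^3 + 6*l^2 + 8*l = (l + 4)*(l^2 + 2*l) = (l + 2)*(l + 4)*(l)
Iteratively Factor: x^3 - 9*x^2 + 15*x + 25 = (x - 5)*(x^2 - 4*x - 5) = (x - 5)*(x + 1)*(x - 5)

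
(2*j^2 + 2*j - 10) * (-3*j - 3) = -6*j^3 - 12*j^2 + 24*j + 30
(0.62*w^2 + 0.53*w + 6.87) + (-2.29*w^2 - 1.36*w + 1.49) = -1.67*w^2 - 0.83*w + 8.36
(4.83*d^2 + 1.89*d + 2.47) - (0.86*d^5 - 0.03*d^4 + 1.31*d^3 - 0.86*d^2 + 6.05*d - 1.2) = -0.86*d^5 + 0.03*d^4 - 1.31*d^3 + 5.69*d^2 - 4.16*d + 3.67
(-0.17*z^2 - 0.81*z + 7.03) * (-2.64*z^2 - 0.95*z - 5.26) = 0.4488*z^4 + 2.2999*z^3 - 16.8955*z^2 - 2.4179*z - 36.9778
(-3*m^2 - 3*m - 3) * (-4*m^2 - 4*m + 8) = 12*m^4 + 24*m^3 - 12*m - 24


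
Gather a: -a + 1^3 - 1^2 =-a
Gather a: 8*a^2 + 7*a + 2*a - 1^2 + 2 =8*a^2 + 9*a + 1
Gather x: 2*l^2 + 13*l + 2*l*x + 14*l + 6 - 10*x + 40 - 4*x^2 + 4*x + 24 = 2*l^2 + 27*l - 4*x^2 + x*(2*l - 6) + 70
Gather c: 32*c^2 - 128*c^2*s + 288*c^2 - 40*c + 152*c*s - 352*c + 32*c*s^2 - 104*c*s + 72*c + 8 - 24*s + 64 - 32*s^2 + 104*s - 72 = c^2*(320 - 128*s) + c*(32*s^2 + 48*s - 320) - 32*s^2 + 80*s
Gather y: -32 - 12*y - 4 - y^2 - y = -y^2 - 13*y - 36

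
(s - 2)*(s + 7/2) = s^2 + 3*s/2 - 7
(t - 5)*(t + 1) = t^2 - 4*t - 5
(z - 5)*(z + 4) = z^2 - z - 20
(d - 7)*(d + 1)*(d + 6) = d^3 - 43*d - 42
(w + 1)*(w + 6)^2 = w^3 + 13*w^2 + 48*w + 36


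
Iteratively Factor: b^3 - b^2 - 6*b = (b)*(b^2 - b - 6) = b*(b + 2)*(b - 3)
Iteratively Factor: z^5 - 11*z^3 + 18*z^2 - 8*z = (z)*(z^4 - 11*z^2 + 18*z - 8) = z*(z + 4)*(z^3 - 4*z^2 + 5*z - 2) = z*(z - 1)*(z + 4)*(z^2 - 3*z + 2) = z*(z - 2)*(z - 1)*(z + 4)*(z - 1)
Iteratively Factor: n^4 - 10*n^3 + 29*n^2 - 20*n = (n)*(n^3 - 10*n^2 + 29*n - 20) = n*(n - 4)*(n^2 - 6*n + 5) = n*(n - 4)*(n - 1)*(n - 5)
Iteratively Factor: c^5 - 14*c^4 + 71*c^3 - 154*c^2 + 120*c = (c - 4)*(c^4 - 10*c^3 + 31*c^2 - 30*c) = (c - 5)*(c - 4)*(c^3 - 5*c^2 + 6*c) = c*(c - 5)*(c - 4)*(c^2 - 5*c + 6) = c*(c - 5)*(c - 4)*(c - 3)*(c - 2)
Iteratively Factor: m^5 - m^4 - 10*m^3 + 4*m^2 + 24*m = (m)*(m^4 - m^3 - 10*m^2 + 4*m + 24) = m*(m + 2)*(m^3 - 3*m^2 - 4*m + 12) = m*(m - 3)*(m + 2)*(m^2 - 4) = m*(m - 3)*(m - 2)*(m + 2)*(m + 2)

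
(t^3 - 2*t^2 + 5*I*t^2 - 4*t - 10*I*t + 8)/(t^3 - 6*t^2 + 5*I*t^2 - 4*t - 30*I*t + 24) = (t - 2)/(t - 6)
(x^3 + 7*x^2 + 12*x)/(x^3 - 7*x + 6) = x*(x + 4)/(x^2 - 3*x + 2)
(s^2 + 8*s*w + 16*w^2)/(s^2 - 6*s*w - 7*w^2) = (s^2 + 8*s*w + 16*w^2)/(s^2 - 6*s*w - 7*w^2)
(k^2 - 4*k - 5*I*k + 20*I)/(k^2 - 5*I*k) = (k - 4)/k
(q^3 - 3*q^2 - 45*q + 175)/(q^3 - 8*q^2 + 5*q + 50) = (q + 7)/(q + 2)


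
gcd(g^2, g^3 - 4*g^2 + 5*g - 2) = 1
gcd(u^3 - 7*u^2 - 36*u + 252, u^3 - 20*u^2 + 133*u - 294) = u^2 - 13*u + 42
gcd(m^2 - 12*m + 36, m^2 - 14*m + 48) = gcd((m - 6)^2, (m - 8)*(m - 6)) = m - 6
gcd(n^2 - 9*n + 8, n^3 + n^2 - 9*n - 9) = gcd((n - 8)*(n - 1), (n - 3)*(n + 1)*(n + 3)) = 1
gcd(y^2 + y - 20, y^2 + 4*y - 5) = y + 5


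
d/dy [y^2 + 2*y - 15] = 2*y + 2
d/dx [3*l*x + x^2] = 3*l + 2*x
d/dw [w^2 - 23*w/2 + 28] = 2*w - 23/2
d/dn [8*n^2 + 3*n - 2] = 16*n + 3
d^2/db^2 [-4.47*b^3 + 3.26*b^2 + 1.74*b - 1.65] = 6.52 - 26.82*b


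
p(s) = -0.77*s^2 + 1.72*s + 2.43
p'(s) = 1.72 - 1.54*s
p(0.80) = 3.31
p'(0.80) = 0.49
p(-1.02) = -0.13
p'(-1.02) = 3.29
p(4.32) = -4.51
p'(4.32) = -4.93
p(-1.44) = -1.64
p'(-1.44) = 3.94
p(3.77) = -2.03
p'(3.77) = -4.09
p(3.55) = -1.17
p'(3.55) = -3.75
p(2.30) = 2.31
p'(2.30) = -1.82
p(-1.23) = -0.85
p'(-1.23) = 3.61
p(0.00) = 2.43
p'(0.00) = 1.72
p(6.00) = -14.97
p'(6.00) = -7.52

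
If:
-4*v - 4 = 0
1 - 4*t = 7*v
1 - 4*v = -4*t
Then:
No Solution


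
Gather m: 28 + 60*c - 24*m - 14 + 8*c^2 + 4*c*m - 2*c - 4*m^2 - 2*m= 8*c^2 + 58*c - 4*m^2 + m*(4*c - 26) + 14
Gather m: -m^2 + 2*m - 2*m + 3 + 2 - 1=4 - m^2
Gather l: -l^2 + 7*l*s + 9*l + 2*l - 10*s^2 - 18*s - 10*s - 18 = -l^2 + l*(7*s + 11) - 10*s^2 - 28*s - 18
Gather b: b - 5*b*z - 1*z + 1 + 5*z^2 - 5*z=b*(1 - 5*z) + 5*z^2 - 6*z + 1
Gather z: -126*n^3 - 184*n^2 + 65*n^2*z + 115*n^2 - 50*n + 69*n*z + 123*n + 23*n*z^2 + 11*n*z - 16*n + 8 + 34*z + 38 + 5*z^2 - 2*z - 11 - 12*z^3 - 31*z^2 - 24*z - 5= -126*n^3 - 69*n^2 + 57*n - 12*z^3 + z^2*(23*n - 26) + z*(65*n^2 + 80*n + 8) + 30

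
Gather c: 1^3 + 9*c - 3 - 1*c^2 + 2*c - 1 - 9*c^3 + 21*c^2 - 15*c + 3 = -9*c^3 + 20*c^2 - 4*c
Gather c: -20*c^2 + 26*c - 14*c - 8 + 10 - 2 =-20*c^2 + 12*c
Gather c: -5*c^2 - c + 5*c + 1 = -5*c^2 + 4*c + 1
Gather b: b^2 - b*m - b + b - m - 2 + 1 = b^2 - b*m - m - 1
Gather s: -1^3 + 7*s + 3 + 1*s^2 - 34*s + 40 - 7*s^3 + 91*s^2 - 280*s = -7*s^3 + 92*s^2 - 307*s + 42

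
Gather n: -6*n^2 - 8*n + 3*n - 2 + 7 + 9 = -6*n^2 - 5*n + 14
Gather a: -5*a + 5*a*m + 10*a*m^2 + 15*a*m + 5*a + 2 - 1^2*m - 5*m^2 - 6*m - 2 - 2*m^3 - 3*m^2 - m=a*(10*m^2 + 20*m) - 2*m^3 - 8*m^2 - 8*m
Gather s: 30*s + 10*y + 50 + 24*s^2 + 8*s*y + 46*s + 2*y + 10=24*s^2 + s*(8*y + 76) + 12*y + 60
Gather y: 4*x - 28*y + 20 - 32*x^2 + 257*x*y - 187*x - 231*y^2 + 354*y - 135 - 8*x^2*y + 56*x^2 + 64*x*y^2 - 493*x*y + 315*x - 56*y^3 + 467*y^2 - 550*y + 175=24*x^2 + 132*x - 56*y^3 + y^2*(64*x + 236) + y*(-8*x^2 - 236*x - 224) + 60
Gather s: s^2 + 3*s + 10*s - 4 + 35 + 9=s^2 + 13*s + 40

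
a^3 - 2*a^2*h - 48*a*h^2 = a*(a - 8*h)*(a + 6*h)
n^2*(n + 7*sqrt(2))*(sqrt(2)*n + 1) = sqrt(2)*n^4 + 15*n^3 + 7*sqrt(2)*n^2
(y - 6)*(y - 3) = y^2 - 9*y + 18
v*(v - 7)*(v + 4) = v^3 - 3*v^2 - 28*v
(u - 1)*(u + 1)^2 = u^3 + u^2 - u - 1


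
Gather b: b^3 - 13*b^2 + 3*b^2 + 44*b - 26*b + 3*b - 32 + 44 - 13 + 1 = b^3 - 10*b^2 + 21*b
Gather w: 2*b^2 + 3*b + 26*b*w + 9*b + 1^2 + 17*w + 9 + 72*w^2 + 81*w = 2*b^2 + 12*b + 72*w^2 + w*(26*b + 98) + 10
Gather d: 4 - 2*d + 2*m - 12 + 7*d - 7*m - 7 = 5*d - 5*m - 15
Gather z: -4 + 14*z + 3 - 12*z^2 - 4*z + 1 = -12*z^2 + 10*z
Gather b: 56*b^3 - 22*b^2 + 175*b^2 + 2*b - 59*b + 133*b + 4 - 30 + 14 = 56*b^3 + 153*b^2 + 76*b - 12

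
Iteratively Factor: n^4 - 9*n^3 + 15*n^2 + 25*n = (n - 5)*(n^3 - 4*n^2 - 5*n) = n*(n - 5)*(n^2 - 4*n - 5) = n*(n - 5)*(n + 1)*(n - 5)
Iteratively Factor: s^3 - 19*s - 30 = (s - 5)*(s^2 + 5*s + 6) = (s - 5)*(s + 2)*(s + 3)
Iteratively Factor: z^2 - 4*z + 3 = (z - 1)*(z - 3)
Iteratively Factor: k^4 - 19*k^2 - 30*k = (k)*(k^3 - 19*k - 30) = k*(k + 2)*(k^2 - 2*k - 15) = k*(k + 2)*(k + 3)*(k - 5)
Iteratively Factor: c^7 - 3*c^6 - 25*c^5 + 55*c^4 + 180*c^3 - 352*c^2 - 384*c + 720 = (c - 2)*(c^6 - c^5 - 27*c^4 + c^3 + 182*c^2 + 12*c - 360) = (c - 5)*(c - 2)*(c^5 + 4*c^4 - 7*c^3 - 34*c^2 + 12*c + 72) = (c - 5)*(c - 2)^2*(c^4 + 6*c^3 + 5*c^2 - 24*c - 36) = (c - 5)*(c - 2)^2*(c + 3)*(c^3 + 3*c^2 - 4*c - 12) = (c - 5)*(c - 2)^3*(c + 3)*(c^2 + 5*c + 6) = (c - 5)*(c - 2)^3*(c + 3)^2*(c + 2)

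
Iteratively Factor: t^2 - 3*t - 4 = (t - 4)*(t + 1)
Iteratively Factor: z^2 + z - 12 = (z - 3)*(z + 4)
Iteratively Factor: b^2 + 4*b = (b)*(b + 4)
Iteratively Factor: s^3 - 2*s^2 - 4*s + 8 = (s - 2)*(s^2 - 4) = (s - 2)*(s + 2)*(s - 2)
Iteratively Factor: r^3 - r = (r + 1)*(r^2 - r) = r*(r + 1)*(r - 1)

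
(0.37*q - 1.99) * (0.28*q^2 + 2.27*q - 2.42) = 0.1036*q^3 + 0.2827*q^2 - 5.4127*q + 4.8158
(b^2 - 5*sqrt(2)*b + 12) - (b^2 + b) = -5*sqrt(2)*b - b + 12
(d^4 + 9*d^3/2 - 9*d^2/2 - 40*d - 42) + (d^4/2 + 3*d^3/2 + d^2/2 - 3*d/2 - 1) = 3*d^4/2 + 6*d^3 - 4*d^2 - 83*d/2 - 43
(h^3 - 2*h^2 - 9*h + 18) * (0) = 0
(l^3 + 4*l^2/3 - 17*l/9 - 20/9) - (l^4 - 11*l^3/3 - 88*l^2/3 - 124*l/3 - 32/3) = -l^4 + 14*l^3/3 + 92*l^2/3 + 355*l/9 + 76/9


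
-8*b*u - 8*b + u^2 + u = (-8*b + u)*(u + 1)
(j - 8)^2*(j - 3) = j^3 - 19*j^2 + 112*j - 192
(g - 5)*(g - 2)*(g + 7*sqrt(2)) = g^3 - 7*g^2 + 7*sqrt(2)*g^2 - 49*sqrt(2)*g + 10*g + 70*sqrt(2)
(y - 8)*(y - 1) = y^2 - 9*y + 8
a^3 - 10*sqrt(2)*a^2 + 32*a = a*(a - 8*sqrt(2))*(a - 2*sqrt(2))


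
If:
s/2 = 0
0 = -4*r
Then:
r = 0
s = 0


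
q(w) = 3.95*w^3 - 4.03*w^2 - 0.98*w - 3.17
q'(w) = 11.85*w^2 - 8.06*w - 0.98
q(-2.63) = -100.32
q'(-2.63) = 102.18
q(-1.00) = -10.17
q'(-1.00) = 18.93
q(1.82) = 5.51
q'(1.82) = 23.60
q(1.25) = -2.98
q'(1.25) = 7.46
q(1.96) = 9.17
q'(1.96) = 28.75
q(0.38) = -3.91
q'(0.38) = -2.33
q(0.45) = -4.07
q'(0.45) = -2.21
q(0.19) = -3.47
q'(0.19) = -2.08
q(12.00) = 6230.35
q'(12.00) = 1608.70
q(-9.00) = -3200.33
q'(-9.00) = 1031.41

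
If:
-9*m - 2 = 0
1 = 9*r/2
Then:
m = -2/9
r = 2/9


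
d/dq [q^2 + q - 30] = 2*q + 1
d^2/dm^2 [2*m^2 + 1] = 4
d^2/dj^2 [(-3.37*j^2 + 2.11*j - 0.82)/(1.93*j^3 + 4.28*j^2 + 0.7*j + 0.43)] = (-25.105826*j^6 + 47.157234*j^5 + 95.240868*j^4 + 22.573702*j^3 - 80.573628*j^2 - 33.956676*j - 0.30179)/(7.189057*j^9 + 47.827716*j^8 + 113.885826*j^7 + 117.901553*j^6 + 62.617572*j^5 + 33.407916*j^4 + 9.143251*j^3 + 3.006216*j^2 + 0.38829*j + 0.079507)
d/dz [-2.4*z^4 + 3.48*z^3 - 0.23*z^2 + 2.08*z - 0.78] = -9.6*z^3 + 10.44*z^2 - 0.46*z + 2.08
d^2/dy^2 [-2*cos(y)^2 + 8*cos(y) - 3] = -8*cos(y) + 4*cos(2*y)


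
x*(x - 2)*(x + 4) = x^3 + 2*x^2 - 8*x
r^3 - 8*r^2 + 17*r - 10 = (r - 5)*(r - 2)*(r - 1)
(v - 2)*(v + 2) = v^2 - 4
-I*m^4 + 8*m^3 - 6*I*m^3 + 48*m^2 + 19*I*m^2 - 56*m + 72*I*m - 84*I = (m + 7)*(m + 2*I)*(m + 6*I)*(-I*m + I)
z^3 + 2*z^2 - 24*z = z*(z - 4)*(z + 6)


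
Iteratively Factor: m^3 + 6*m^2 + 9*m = (m)*(m^2 + 6*m + 9) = m*(m + 3)*(m + 3)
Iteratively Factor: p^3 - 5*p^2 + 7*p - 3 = (p - 1)*(p^2 - 4*p + 3) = (p - 3)*(p - 1)*(p - 1)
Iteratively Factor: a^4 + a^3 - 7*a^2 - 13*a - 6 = (a - 3)*(a^3 + 4*a^2 + 5*a + 2) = (a - 3)*(a + 2)*(a^2 + 2*a + 1) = (a - 3)*(a + 1)*(a + 2)*(a + 1)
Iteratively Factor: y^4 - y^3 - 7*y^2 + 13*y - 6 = (y - 2)*(y^3 + y^2 - 5*y + 3) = (y - 2)*(y - 1)*(y^2 + 2*y - 3) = (y - 2)*(y - 1)^2*(y + 3)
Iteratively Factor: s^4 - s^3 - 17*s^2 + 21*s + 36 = (s - 3)*(s^3 + 2*s^2 - 11*s - 12) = (s - 3)*(s + 4)*(s^2 - 2*s - 3) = (s - 3)^2*(s + 4)*(s + 1)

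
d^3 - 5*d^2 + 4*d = d*(d - 4)*(d - 1)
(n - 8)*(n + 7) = n^2 - n - 56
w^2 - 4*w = w*(w - 4)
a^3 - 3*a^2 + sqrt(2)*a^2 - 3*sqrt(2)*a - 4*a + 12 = (a - 3)*(a - sqrt(2))*(a + 2*sqrt(2))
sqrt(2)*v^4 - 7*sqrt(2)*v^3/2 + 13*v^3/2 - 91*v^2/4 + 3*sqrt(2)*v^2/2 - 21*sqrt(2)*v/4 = v*(v - 7/2)*(v + 3*sqrt(2))*(sqrt(2)*v + 1/2)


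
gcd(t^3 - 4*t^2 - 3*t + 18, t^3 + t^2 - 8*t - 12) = t^2 - t - 6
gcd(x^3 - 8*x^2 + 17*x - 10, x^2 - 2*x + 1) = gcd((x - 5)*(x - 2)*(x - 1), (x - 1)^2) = x - 1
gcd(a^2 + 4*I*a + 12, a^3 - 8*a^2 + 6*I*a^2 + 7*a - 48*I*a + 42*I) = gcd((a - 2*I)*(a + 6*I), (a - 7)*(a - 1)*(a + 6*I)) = a + 6*I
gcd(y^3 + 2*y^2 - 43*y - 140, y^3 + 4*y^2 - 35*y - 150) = y + 5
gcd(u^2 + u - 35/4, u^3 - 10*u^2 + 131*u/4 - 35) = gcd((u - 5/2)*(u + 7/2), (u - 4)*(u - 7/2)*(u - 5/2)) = u - 5/2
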